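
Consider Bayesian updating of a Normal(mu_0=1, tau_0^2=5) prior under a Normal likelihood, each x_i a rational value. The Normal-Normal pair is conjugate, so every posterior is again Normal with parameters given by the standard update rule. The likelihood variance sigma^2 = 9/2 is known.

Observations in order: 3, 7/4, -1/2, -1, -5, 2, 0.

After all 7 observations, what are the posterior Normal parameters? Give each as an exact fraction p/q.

mu_0=23/158, tau_0^2=45/79

obs 1: x=3 → posterior Normal(39/19, 45/19)
obs 2: x=7/4 → posterior Normal(113/58, 45/29)
obs 3: x=-1/2 → posterior Normal(103/78, 15/13)
obs 4: x=-1 → posterior Normal(83/98, 45/49)
obs 5: x=-5 → posterior Normal(-17/118, 45/59)
obs 6: x=2 → posterior Normal(1/6, 15/23)
obs 7: x=0 → posterior Normal(23/158, 45/79)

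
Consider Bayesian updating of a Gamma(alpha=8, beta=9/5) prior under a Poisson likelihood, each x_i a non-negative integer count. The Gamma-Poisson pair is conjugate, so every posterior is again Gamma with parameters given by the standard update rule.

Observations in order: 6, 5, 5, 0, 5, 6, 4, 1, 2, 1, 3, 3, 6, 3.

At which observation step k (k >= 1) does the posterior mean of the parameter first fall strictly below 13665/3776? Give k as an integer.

obs 1: x=6 → posterior Gamma(14, 14/5)
obs 2: x=5 → posterior Gamma(19, 19/5)
obs 3: x=5 → posterior Gamma(24, 24/5)
obs 4: x=0 → posterior Gamma(24, 29/5)
obs 5: x=5 → posterior Gamma(29, 34/5)
obs 6: x=6 → posterior Gamma(35, 39/5)
obs 7: x=4 → posterior Gamma(39, 44/5)
obs 8: x=1 → posterior Gamma(40, 49/5)
obs 9: x=2 → posterior Gamma(42, 54/5)
obs 10: x=1 → posterior Gamma(43, 59/5)
obs 11: x=3 → posterior Gamma(46, 64/5)
obs 12: x=3 → posterior Gamma(49, 69/5)
obs 13: x=6 → posterior Gamma(55, 74/5)
obs 14: x=3 → posterior Gamma(58, 79/5)

k = 11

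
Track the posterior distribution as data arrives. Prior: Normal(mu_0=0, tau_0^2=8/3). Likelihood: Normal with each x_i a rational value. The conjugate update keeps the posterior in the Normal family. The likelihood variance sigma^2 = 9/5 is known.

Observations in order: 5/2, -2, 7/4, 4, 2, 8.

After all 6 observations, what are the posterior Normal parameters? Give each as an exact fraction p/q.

mu_0=650/267, tau_0^2=24/89

obs 1: x=5/2 → posterior Normal(100/67, 72/67)
obs 2: x=-2 → posterior Normal(20/107, 72/107)
obs 3: x=7/4 → posterior Normal(30/49, 24/49)
obs 4: x=4 → posterior Normal(250/187, 72/187)
obs 5: x=2 → posterior Normal(330/227, 72/227)
obs 6: x=8 → posterior Normal(650/267, 24/89)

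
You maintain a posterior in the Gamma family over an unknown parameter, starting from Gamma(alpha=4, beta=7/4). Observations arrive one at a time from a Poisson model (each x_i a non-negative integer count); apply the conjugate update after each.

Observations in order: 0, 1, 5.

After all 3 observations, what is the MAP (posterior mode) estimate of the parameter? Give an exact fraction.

obs 1: x=0 → posterior Gamma(4, 11/4)
obs 2: x=1 → posterior Gamma(5, 15/4)
obs 3: x=5 → posterior Gamma(10, 19/4)

36/19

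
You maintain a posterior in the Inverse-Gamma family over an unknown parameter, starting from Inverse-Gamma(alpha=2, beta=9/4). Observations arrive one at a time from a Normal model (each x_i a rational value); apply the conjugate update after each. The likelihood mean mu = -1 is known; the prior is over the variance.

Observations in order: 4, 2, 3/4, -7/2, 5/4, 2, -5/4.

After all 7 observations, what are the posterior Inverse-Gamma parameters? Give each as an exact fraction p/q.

obs 1: x=4 → posterior Inverse-Gamma(5/2, 59/4)
obs 2: x=2 → posterior Inverse-Gamma(3, 77/4)
obs 3: x=3/4 → posterior Inverse-Gamma(7/2, 665/32)
obs 4: x=-7/2 → posterior Inverse-Gamma(4, 765/32)
obs 5: x=5/4 → posterior Inverse-Gamma(9/2, 423/16)
obs 6: x=2 → posterior Inverse-Gamma(5, 495/16)
obs 7: x=-5/4 → posterior Inverse-Gamma(11/2, 991/32)

alpha=11/2, beta=991/32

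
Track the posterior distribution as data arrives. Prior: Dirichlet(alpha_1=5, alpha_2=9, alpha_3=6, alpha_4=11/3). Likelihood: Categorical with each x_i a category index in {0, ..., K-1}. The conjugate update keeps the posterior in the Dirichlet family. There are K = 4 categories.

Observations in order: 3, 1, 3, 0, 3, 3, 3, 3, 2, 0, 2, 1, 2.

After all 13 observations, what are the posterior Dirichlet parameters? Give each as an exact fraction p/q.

alpha_1=7, alpha_2=11, alpha_3=9, alpha_4=29/3

obs 1: x=3 → posterior Dirichlet(5, 9, 6, 14/3)
obs 2: x=1 → posterior Dirichlet(5, 10, 6, 14/3)
obs 3: x=3 → posterior Dirichlet(5, 10, 6, 17/3)
obs 4: x=0 → posterior Dirichlet(6, 10, 6, 17/3)
obs 5: x=3 → posterior Dirichlet(6, 10, 6, 20/3)
obs 6: x=3 → posterior Dirichlet(6, 10, 6, 23/3)
obs 7: x=3 → posterior Dirichlet(6, 10, 6, 26/3)
obs 8: x=3 → posterior Dirichlet(6, 10, 6, 29/3)
obs 9: x=2 → posterior Dirichlet(6, 10, 7, 29/3)
obs 10: x=0 → posterior Dirichlet(7, 10, 7, 29/3)
obs 11: x=2 → posterior Dirichlet(7, 10, 8, 29/3)
obs 12: x=1 → posterior Dirichlet(7, 11, 8, 29/3)
obs 13: x=2 → posterior Dirichlet(7, 11, 9, 29/3)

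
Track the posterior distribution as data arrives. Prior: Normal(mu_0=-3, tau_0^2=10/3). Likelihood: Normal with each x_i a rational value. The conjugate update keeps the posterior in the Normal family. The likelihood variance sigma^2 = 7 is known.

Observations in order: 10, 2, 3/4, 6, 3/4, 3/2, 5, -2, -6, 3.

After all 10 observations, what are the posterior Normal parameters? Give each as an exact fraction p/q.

obs 1: x=10 → posterior Normal(37/31, 70/31)
obs 2: x=2 → posterior Normal(57/41, 70/41)
obs 3: x=3/4 → posterior Normal(43/34, 70/51)
obs 4: x=6 → posterior Normal(249/122, 70/61)
obs 5: x=3/4 → posterior Normal(132/71, 70/71)
obs 6: x=3/2 → posterior Normal(49/27, 70/81)
obs 7: x=5 → posterior Normal(197/91, 10/13)
obs 8: x=-2 → posterior Normal(177/101, 70/101)
obs 9: x=-6 → posterior Normal(39/37, 70/111)
obs 10: x=3 → posterior Normal(147/121, 70/121)

mu_0=147/121, tau_0^2=70/121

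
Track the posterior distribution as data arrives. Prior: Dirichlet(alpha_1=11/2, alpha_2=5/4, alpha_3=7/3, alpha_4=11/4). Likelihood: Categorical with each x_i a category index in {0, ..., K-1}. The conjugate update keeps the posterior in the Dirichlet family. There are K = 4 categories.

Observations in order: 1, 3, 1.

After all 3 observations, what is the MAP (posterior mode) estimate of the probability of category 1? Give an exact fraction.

27/130

obs 1: x=1 → posterior Dirichlet(11/2, 9/4, 7/3, 11/4)
obs 2: x=3 → posterior Dirichlet(11/2, 9/4, 7/3, 15/4)
obs 3: x=1 → posterior Dirichlet(11/2, 13/4, 7/3, 15/4)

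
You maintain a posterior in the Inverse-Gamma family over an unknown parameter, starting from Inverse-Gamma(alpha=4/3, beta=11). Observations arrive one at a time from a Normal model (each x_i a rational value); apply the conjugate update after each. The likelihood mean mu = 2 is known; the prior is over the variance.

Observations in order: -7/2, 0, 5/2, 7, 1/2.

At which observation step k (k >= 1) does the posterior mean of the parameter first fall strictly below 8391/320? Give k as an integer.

k = 2

obs 1: x=-7/2 → posterior Inverse-Gamma(11/6, 209/8)
obs 2: x=0 → posterior Inverse-Gamma(7/3, 225/8)
obs 3: x=5/2 → posterior Inverse-Gamma(17/6, 113/4)
obs 4: x=7 → posterior Inverse-Gamma(10/3, 163/4)
obs 5: x=1/2 → posterior Inverse-Gamma(23/6, 335/8)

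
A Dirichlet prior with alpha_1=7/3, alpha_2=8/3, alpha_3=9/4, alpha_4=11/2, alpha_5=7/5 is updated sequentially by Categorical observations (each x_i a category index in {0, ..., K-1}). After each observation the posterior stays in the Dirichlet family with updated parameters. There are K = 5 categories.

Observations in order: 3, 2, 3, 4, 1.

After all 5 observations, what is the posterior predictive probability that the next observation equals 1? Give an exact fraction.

obs 1: x=3 → posterior Dirichlet(7/3, 8/3, 9/4, 13/2, 7/5)
obs 2: x=2 → posterior Dirichlet(7/3, 8/3, 13/4, 13/2, 7/5)
obs 3: x=3 → posterior Dirichlet(7/3, 8/3, 13/4, 15/2, 7/5)
obs 4: x=4 → posterior Dirichlet(7/3, 8/3, 13/4, 15/2, 12/5)
obs 5: x=1 → posterior Dirichlet(7/3, 11/3, 13/4, 15/2, 12/5)

220/1149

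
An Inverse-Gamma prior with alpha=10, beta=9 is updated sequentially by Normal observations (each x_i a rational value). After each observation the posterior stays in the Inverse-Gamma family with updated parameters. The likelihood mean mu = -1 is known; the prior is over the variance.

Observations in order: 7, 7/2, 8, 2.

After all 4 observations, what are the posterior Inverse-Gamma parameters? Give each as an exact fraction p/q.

alpha=12, beta=769/8

obs 1: x=7 → posterior Inverse-Gamma(21/2, 41)
obs 2: x=7/2 → posterior Inverse-Gamma(11, 409/8)
obs 3: x=8 → posterior Inverse-Gamma(23/2, 733/8)
obs 4: x=2 → posterior Inverse-Gamma(12, 769/8)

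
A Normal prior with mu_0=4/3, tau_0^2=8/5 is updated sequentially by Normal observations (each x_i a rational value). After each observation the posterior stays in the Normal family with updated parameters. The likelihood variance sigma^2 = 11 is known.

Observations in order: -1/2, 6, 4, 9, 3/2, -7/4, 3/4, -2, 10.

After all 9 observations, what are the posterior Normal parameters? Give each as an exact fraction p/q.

obs 1: x=-1/2 → posterior Normal(208/189, 88/63)
obs 2: x=6 → posterior Normal(352/213, 88/71)
obs 3: x=4 → posterior Normal(448/237, 88/79)
obs 4: x=9 → posterior Normal(664/261, 88/87)
obs 5: x=3/2 → posterior Normal(140/57, 88/95)
obs 6: x=-7/4 → posterior Normal(658/309, 88/103)
obs 7: x=3/4 → posterior Normal(676/333, 88/111)
obs 8: x=-2 → posterior Normal(628/357, 88/119)
obs 9: x=10 → posterior Normal(868/381, 88/127)

mu_0=868/381, tau_0^2=88/127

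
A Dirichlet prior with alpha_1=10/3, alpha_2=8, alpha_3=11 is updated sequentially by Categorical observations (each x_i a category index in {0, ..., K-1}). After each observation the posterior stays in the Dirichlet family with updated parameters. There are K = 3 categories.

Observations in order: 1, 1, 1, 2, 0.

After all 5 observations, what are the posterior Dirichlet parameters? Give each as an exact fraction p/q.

obs 1: x=1 → posterior Dirichlet(10/3, 9, 11)
obs 2: x=1 → posterior Dirichlet(10/3, 10, 11)
obs 3: x=1 → posterior Dirichlet(10/3, 11, 11)
obs 4: x=2 → posterior Dirichlet(10/3, 11, 12)
obs 5: x=0 → posterior Dirichlet(13/3, 11, 12)

alpha_1=13/3, alpha_2=11, alpha_3=12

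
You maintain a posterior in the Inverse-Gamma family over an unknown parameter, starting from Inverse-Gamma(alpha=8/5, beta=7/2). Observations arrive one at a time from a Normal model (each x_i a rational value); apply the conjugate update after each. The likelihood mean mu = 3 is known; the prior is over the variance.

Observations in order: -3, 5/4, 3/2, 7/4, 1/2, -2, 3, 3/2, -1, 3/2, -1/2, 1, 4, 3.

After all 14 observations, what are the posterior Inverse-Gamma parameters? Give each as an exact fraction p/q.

obs 1: x=-3 → posterior Inverse-Gamma(21/10, 43/2)
obs 2: x=5/4 → posterior Inverse-Gamma(13/5, 737/32)
obs 3: x=3/2 → posterior Inverse-Gamma(31/10, 773/32)
obs 4: x=7/4 → posterior Inverse-Gamma(18/5, 399/16)
obs 5: x=1/2 → posterior Inverse-Gamma(41/10, 449/16)
obs 6: x=-2 → posterior Inverse-Gamma(23/5, 649/16)
obs 7: x=3 → posterior Inverse-Gamma(51/10, 649/16)
obs 8: x=3/2 → posterior Inverse-Gamma(28/5, 667/16)
obs 9: x=-1 → posterior Inverse-Gamma(61/10, 795/16)
obs 10: x=3/2 → posterior Inverse-Gamma(33/5, 813/16)
obs 11: x=-1/2 → posterior Inverse-Gamma(71/10, 911/16)
obs 12: x=1 → posterior Inverse-Gamma(38/5, 943/16)
obs 13: x=4 → posterior Inverse-Gamma(81/10, 951/16)
obs 14: x=3 → posterior Inverse-Gamma(43/5, 951/16)

alpha=43/5, beta=951/16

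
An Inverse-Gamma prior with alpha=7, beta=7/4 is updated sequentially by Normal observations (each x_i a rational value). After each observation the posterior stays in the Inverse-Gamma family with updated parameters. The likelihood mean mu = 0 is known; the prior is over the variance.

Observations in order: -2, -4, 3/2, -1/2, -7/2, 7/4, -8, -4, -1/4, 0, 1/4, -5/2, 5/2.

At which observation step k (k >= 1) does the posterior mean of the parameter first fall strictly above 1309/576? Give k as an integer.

obs 1: x=-2 → posterior Inverse-Gamma(15/2, 15/4)
obs 2: x=-4 → posterior Inverse-Gamma(8, 47/4)
obs 3: x=3/2 → posterior Inverse-Gamma(17/2, 103/8)
obs 4: x=-1/2 → posterior Inverse-Gamma(9, 13)
obs 5: x=-7/2 → posterior Inverse-Gamma(19/2, 153/8)
obs 6: x=7/4 → posterior Inverse-Gamma(10, 661/32)
obs 7: x=-8 → posterior Inverse-Gamma(21/2, 1685/32)
obs 8: x=-4 → posterior Inverse-Gamma(11, 1941/32)
obs 9: x=-1/4 → posterior Inverse-Gamma(23/2, 971/16)
obs 10: x=0 → posterior Inverse-Gamma(12, 971/16)
obs 11: x=1/4 → posterior Inverse-Gamma(25/2, 1943/32)
obs 12: x=-5/2 → posterior Inverse-Gamma(13, 2043/32)
obs 13: x=5/2 → posterior Inverse-Gamma(27/2, 2143/32)

k = 6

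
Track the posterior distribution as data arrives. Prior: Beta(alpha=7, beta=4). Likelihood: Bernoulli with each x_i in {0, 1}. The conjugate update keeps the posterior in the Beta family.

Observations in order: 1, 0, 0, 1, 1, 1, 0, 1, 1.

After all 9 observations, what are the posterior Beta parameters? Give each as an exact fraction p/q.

alpha=13, beta=7

obs 1: x=1 → posterior Beta(8, 4)
obs 2: x=0 → posterior Beta(8, 5)
obs 3: x=0 → posterior Beta(8, 6)
obs 4: x=1 → posterior Beta(9, 6)
obs 5: x=1 → posterior Beta(10, 6)
obs 6: x=1 → posterior Beta(11, 6)
obs 7: x=0 → posterior Beta(11, 7)
obs 8: x=1 → posterior Beta(12, 7)
obs 9: x=1 → posterior Beta(13, 7)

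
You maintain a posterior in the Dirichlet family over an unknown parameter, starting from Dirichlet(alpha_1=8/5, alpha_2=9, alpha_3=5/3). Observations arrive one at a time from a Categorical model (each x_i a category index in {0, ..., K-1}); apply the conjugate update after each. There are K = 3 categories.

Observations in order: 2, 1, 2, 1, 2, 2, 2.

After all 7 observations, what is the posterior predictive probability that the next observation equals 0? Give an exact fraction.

obs 1: x=2 → posterior Dirichlet(8/5, 9, 8/3)
obs 2: x=1 → posterior Dirichlet(8/5, 10, 8/3)
obs 3: x=2 → posterior Dirichlet(8/5, 10, 11/3)
obs 4: x=1 → posterior Dirichlet(8/5, 11, 11/3)
obs 5: x=2 → posterior Dirichlet(8/5, 11, 14/3)
obs 6: x=2 → posterior Dirichlet(8/5, 11, 17/3)
obs 7: x=2 → posterior Dirichlet(8/5, 11, 20/3)

24/289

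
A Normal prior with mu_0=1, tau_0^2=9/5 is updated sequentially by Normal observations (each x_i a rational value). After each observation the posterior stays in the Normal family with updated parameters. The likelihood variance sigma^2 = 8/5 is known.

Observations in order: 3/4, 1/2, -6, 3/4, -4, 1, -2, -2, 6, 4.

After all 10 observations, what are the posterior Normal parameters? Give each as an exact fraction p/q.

mu_0=-1/98, tau_0^2=36/245

obs 1: x=3/4 → posterior Normal(59/68, 72/85)
obs 2: x=1/2 → posterior Normal(77/104, 36/65)
obs 3: x=-6 → posterior Normal(-139/140, 72/175)
obs 4: x=3/4 → posterior Normal(-7/11, 18/55)
obs 5: x=-4 → posterior Normal(-64/53, 72/265)
obs 6: x=1 → posterior Normal(-55/62, 36/155)
obs 7: x=-2 → posterior Normal(-73/71, 72/355)
obs 8: x=-2 → posterior Normal(-91/80, 9/50)
obs 9: x=6 → posterior Normal(-37/89, 72/445)
obs 10: x=4 → posterior Normal(-1/98, 36/245)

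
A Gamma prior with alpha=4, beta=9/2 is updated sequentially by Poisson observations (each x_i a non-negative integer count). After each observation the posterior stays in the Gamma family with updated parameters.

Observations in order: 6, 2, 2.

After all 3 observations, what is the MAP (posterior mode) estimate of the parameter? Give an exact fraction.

obs 1: x=6 → posterior Gamma(10, 11/2)
obs 2: x=2 → posterior Gamma(12, 13/2)
obs 3: x=2 → posterior Gamma(14, 15/2)

26/15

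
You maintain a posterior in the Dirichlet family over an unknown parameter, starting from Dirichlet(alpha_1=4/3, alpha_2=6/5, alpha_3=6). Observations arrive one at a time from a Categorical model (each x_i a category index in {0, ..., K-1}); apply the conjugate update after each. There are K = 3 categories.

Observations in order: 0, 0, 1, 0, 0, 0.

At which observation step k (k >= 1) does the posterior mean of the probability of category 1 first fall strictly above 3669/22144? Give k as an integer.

k = 3

obs 1: x=0 → posterior Dirichlet(7/3, 6/5, 6)
obs 2: x=0 → posterior Dirichlet(10/3, 6/5, 6)
obs 3: x=1 → posterior Dirichlet(10/3, 11/5, 6)
obs 4: x=0 → posterior Dirichlet(13/3, 11/5, 6)
obs 5: x=0 → posterior Dirichlet(16/3, 11/5, 6)
obs 6: x=0 → posterior Dirichlet(19/3, 11/5, 6)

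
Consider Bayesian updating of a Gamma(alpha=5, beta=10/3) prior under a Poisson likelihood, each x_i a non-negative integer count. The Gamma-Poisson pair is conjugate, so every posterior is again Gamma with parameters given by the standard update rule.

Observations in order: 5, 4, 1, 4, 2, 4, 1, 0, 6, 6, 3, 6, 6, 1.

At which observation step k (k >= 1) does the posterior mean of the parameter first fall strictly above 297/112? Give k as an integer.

k = 6

obs 1: x=5 → posterior Gamma(10, 13/3)
obs 2: x=4 → posterior Gamma(14, 16/3)
obs 3: x=1 → posterior Gamma(15, 19/3)
obs 4: x=4 → posterior Gamma(19, 22/3)
obs 5: x=2 → posterior Gamma(21, 25/3)
obs 6: x=4 → posterior Gamma(25, 28/3)
obs 7: x=1 → posterior Gamma(26, 31/3)
obs 8: x=0 → posterior Gamma(26, 34/3)
obs 9: x=6 → posterior Gamma(32, 37/3)
obs 10: x=6 → posterior Gamma(38, 40/3)
obs 11: x=3 → posterior Gamma(41, 43/3)
obs 12: x=6 → posterior Gamma(47, 46/3)
obs 13: x=6 → posterior Gamma(53, 49/3)
obs 14: x=1 → posterior Gamma(54, 52/3)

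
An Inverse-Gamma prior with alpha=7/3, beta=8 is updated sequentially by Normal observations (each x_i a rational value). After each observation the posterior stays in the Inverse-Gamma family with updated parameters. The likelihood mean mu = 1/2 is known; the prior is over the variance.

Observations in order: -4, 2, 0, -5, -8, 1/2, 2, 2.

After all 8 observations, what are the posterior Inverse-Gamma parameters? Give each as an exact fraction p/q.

obs 1: x=-4 → posterior Inverse-Gamma(17/6, 145/8)
obs 2: x=2 → posterior Inverse-Gamma(10/3, 77/4)
obs 3: x=0 → posterior Inverse-Gamma(23/6, 155/8)
obs 4: x=-5 → posterior Inverse-Gamma(13/3, 69/2)
obs 5: x=-8 → posterior Inverse-Gamma(29/6, 565/8)
obs 6: x=1/2 → posterior Inverse-Gamma(16/3, 565/8)
obs 7: x=2 → posterior Inverse-Gamma(35/6, 287/4)
obs 8: x=2 → posterior Inverse-Gamma(19/3, 583/8)

alpha=19/3, beta=583/8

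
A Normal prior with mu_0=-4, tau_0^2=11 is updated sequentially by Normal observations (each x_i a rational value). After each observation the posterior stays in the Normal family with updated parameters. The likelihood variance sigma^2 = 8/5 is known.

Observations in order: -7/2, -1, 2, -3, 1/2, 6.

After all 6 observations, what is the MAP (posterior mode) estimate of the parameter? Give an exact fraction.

obs 1: x=-7/2 → posterior Normal(-449/126, 88/63)
obs 2: x=-1 → posterior Normal(-559/236, 44/59)
obs 3: x=2 → posterior Normal(-339/346, 88/173)
obs 4: x=-3 → posterior Normal(-223/152, 22/57)
obs 5: x=1/2 → posterior Normal(-307/283, 88/283)
obs 6: x=6 → posterior Normal(23/338, 44/169)

23/338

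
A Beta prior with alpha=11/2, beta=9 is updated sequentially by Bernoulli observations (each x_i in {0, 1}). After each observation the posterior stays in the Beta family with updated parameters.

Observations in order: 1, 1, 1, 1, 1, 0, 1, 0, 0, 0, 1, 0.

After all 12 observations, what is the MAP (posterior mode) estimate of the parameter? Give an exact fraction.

23/49

obs 1: x=1 → posterior Beta(13/2, 9)
obs 2: x=1 → posterior Beta(15/2, 9)
obs 3: x=1 → posterior Beta(17/2, 9)
obs 4: x=1 → posterior Beta(19/2, 9)
obs 5: x=1 → posterior Beta(21/2, 9)
obs 6: x=0 → posterior Beta(21/2, 10)
obs 7: x=1 → posterior Beta(23/2, 10)
obs 8: x=0 → posterior Beta(23/2, 11)
obs 9: x=0 → posterior Beta(23/2, 12)
obs 10: x=0 → posterior Beta(23/2, 13)
obs 11: x=1 → posterior Beta(25/2, 13)
obs 12: x=0 → posterior Beta(25/2, 14)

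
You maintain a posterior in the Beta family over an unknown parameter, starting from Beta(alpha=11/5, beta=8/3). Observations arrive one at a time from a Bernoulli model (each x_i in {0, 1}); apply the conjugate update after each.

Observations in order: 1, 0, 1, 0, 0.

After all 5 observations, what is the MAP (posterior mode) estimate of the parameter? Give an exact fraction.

obs 1: x=1 → posterior Beta(16/5, 8/3)
obs 2: x=0 → posterior Beta(16/5, 11/3)
obs 3: x=1 → posterior Beta(21/5, 11/3)
obs 4: x=0 → posterior Beta(21/5, 14/3)
obs 5: x=0 → posterior Beta(21/5, 17/3)

24/59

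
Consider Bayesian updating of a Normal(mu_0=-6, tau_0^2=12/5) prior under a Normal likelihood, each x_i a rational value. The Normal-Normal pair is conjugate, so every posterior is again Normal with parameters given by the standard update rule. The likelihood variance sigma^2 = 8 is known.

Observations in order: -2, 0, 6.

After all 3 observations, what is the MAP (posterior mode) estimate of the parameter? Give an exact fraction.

obs 1: x=-2 → posterior Normal(-66/13, 24/13)
obs 2: x=0 → posterior Normal(-33/8, 3/2)
obs 3: x=6 → posterior Normal(-48/19, 24/19)

-48/19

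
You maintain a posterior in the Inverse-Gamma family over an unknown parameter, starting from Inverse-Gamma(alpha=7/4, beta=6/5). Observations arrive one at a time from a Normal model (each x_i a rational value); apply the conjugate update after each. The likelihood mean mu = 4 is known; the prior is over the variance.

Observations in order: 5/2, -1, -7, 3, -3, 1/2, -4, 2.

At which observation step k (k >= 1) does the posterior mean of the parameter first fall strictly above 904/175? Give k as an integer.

k = 2

obs 1: x=5/2 → posterior Inverse-Gamma(9/4, 93/40)
obs 2: x=-1 → posterior Inverse-Gamma(11/4, 593/40)
obs 3: x=-7 → posterior Inverse-Gamma(13/4, 3013/40)
obs 4: x=3 → posterior Inverse-Gamma(15/4, 3033/40)
obs 5: x=-3 → posterior Inverse-Gamma(17/4, 4013/40)
obs 6: x=1/2 → posterior Inverse-Gamma(19/4, 2129/20)
obs 7: x=-4 → posterior Inverse-Gamma(21/4, 2769/20)
obs 8: x=2 → posterior Inverse-Gamma(23/4, 2809/20)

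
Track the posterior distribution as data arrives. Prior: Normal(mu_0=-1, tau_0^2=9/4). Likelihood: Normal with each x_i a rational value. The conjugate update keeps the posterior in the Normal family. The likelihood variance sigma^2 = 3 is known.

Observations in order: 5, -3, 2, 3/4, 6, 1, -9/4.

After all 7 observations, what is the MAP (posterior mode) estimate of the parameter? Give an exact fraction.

49/50

obs 1: x=5 → posterior Normal(11/7, 9/7)
obs 2: x=-3 → posterior Normal(1/5, 9/10)
obs 3: x=2 → posterior Normal(8/13, 9/13)
obs 4: x=3/4 → posterior Normal(41/64, 9/16)
obs 5: x=6 → posterior Normal(113/76, 9/19)
obs 6: x=1 → posterior Normal(125/88, 9/22)
obs 7: x=-9/4 → posterior Normal(49/50, 9/25)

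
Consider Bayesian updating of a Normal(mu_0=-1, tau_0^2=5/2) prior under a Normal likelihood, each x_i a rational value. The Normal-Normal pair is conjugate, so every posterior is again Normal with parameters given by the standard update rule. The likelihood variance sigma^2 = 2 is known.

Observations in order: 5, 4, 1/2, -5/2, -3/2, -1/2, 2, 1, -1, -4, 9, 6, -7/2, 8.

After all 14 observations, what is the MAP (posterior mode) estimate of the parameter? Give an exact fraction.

obs 1: x=5 → posterior Normal(7/3, 10/9)
obs 2: x=4 → posterior Normal(41/14, 5/7)
obs 3: x=1/2 → posterior Normal(87/38, 10/19)
obs 4: x=-5/2 → posterior Normal(31/24, 5/12)
obs 5: x=-3/2 → posterior Normal(47/58, 10/29)
obs 6: x=-1/2 → posterior Normal(21/34, 5/17)
obs 7: x=2 → posterior Normal(31/39, 10/39)
obs 8: x=1 → posterior Normal(9/11, 5/22)
obs 9: x=-1 → posterior Normal(31/49, 10/49)
obs 10: x=-4 → posterior Normal(11/54, 5/27)
obs 11: x=9 → posterior Normal(56/59, 10/59)
obs 12: x=6 → posterior Normal(43/32, 5/32)
obs 13: x=-7/2 → posterior Normal(137/138, 10/69)
obs 14: x=8 → posterior Normal(217/148, 5/37)

217/148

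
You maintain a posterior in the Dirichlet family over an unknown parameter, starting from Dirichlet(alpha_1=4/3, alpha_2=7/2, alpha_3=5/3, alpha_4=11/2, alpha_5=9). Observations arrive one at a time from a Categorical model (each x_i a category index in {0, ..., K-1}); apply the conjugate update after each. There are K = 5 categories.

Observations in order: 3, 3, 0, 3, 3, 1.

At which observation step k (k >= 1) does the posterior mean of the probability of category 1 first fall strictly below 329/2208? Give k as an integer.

k = 3

obs 1: x=3 → posterior Dirichlet(4/3, 7/2, 5/3, 13/2, 9)
obs 2: x=3 → posterior Dirichlet(4/3, 7/2, 5/3, 15/2, 9)
obs 3: x=0 → posterior Dirichlet(7/3, 7/2, 5/3, 15/2, 9)
obs 4: x=3 → posterior Dirichlet(7/3, 7/2, 5/3, 17/2, 9)
obs 5: x=3 → posterior Dirichlet(7/3, 7/2, 5/3, 19/2, 9)
obs 6: x=1 → posterior Dirichlet(7/3, 9/2, 5/3, 19/2, 9)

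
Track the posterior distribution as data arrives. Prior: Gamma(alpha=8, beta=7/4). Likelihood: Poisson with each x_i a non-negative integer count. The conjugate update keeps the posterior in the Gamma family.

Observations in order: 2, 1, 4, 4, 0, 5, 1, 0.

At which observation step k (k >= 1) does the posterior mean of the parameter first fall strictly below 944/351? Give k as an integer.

obs 1: x=2 → posterior Gamma(10, 11/4)
obs 2: x=1 → posterior Gamma(11, 15/4)
obs 3: x=4 → posterior Gamma(15, 19/4)
obs 4: x=4 → posterior Gamma(19, 23/4)
obs 5: x=0 → posterior Gamma(19, 27/4)
obs 6: x=5 → posterior Gamma(24, 31/4)
obs 7: x=1 → posterior Gamma(25, 35/4)
obs 8: x=0 → posterior Gamma(25, 39/4)

k = 8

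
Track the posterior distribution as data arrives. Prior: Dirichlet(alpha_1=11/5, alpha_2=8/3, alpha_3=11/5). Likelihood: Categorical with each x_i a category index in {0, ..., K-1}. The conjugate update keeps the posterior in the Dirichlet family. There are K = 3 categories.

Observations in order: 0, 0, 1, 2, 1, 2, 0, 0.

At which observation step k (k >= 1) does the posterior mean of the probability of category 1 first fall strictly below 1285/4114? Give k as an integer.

obs 1: x=0 → posterior Dirichlet(16/5, 8/3, 11/5)
obs 2: x=0 → posterior Dirichlet(21/5, 8/3, 11/5)
obs 3: x=1 → posterior Dirichlet(21/5, 11/3, 11/5)
obs 4: x=2 → posterior Dirichlet(21/5, 11/3, 16/5)
obs 5: x=1 → posterior Dirichlet(21/5, 14/3, 16/5)
obs 6: x=2 → posterior Dirichlet(21/5, 14/3, 21/5)
obs 7: x=0 → posterior Dirichlet(26/5, 14/3, 21/5)
obs 8: x=0 → posterior Dirichlet(31/5, 14/3, 21/5)

k = 2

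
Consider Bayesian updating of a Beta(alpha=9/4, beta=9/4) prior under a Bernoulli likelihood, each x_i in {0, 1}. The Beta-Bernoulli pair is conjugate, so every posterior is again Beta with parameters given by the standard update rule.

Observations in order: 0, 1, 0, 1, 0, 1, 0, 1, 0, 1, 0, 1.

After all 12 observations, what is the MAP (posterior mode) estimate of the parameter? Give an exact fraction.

obs 1: x=0 → posterior Beta(9/4, 13/4)
obs 2: x=1 → posterior Beta(13/4, 13/4)
obs 3: x=0 → posterior Beta(13/4, 17/4)
obs 4: x=1 → posterior Beta(17/4, 17/4)
obs 5: x=0 → posterior Beta(17/4, 21/4)
obs 6: x=1 → posterior Beta(21/4, 21/4)
obs 7: x=0 → posterior Beta(21/4, 25/4)
obs 8: x=1 → posterior Beta(25/4, 25/4)
obs 9: x=0 → posterior Beta(25/4, 29/4)
obs 10: x=1 → posterior Beta(29/4, 29/4)
obs 11: x=0 → posterior Beta(29/4, 33/4)
obs 12: x=1 → posterior Beta(33/4, 33/4)

1/2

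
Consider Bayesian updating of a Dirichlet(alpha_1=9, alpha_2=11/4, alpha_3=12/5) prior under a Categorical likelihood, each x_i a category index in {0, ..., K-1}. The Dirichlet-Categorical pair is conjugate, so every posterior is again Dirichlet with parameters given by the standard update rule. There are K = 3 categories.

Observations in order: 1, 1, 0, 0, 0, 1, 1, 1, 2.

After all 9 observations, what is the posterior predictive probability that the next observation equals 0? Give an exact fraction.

obs 1: x=1 → posterior Dirichlet(9, 15/4, 12/5)
obs 2: x=1 → posterior Dirichlet(9, 19/4, 12/5)
obs 3: x=0 → posterior Dirichlet(10, 19/4, 12/5)
obs 4: x=0 → posterior Dirichlet(11, 19/4, 12/5)
obs 5: x=0 → posterior Dirichlet(12, 19/4, 12/5)
obs 6: x=1 → posterior Dirichlet(12, 23/4, 12/5)
obs 7: x=1 → posterior Dirichlet(12, 27/4, 12/5)
obs 8: x=1 → posterior Dirichlet(12, 31/4, 12/5)
obs 9: x=2 → posterior Dirichlet(12, 31/4, 17/5)

240/463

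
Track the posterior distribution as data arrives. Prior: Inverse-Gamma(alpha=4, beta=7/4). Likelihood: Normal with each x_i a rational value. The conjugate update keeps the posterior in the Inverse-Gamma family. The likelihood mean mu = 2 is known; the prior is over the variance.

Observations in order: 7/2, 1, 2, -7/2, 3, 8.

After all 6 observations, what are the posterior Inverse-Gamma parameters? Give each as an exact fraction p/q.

obs 1: x=7/2 → posterior Inverse-Gamma(9/2, 23/8)
obs 2: x=1 → posterior Inverse-Gamma(5, 27/8)
obs 3: x=2 → posterior Inverse-Gamma(11/2, 27/8)
obs 4: x=-7/2 → posterior Inverse-Gamma(6, 37/2)
obs 5: x=3 → posterior Inverse-Gamma(13/2, 19)
obs 6: x=8 → posterior Inverse-Gamma(7, 37)

alpha=7, beta=37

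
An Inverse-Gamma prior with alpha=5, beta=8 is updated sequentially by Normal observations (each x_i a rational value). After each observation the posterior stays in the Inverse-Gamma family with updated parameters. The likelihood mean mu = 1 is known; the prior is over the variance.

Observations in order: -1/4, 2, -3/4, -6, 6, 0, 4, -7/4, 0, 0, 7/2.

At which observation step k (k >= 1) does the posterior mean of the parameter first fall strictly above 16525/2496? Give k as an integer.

obs 1: x=-1/4 → posterior Inverse-Gamma(11/2, 281/32)
obs 2: x=2 → posterior Inverse-Gamma(6, 297/32)
obs 3: x=-3/4 → posterior Inverse-Gamma(13/2, 173/16)
obs 4: x=-6 → posterior Inverse-Gamma(7, 565/16)
obs 5: x=6 → posterior Inverse-Gamma(15/2, 765/16)
obs 6: x=0 → posterior Inverse-Gamma(8, 773/16)
obs 7: x=4 → posterior Inverse-Gamma(17/2, 845/16)
obs 8: x=-7/4 → posterior Inverse-Gamma(9, 1811/32)
obs 9: x=0 → posterior Inverse-Gamma(19/2, 1827/32)
obs 10: x=0 → posterior Inverse-Gamma(10, 1843/32)
obs 11: x=7/2 → posterior Inverse-Gamma(21/2, 1943/32)

k = 5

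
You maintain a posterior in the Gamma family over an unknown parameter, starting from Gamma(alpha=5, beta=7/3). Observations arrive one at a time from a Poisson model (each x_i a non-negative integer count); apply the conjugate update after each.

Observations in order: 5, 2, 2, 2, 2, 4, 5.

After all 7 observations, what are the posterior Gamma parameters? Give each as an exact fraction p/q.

obs 1: x=5 → posterior Gamma(10, 10/3)
obs 2: x=2 → posterior Gamma(12, 13/3)
obs 3: x=2 → posterior Gamma(14, 16/3)
obs 4: x=2 → posterior Gamma(16, 19/3)
obs 5: x=2 → posterior Gamma(18, 22/3)
obs 6: x=4 → posterior Gamma(22, 25/3)
obs 7: x=5 → posterior Gamma(27, 28/3)

alpha=27, beta=28/3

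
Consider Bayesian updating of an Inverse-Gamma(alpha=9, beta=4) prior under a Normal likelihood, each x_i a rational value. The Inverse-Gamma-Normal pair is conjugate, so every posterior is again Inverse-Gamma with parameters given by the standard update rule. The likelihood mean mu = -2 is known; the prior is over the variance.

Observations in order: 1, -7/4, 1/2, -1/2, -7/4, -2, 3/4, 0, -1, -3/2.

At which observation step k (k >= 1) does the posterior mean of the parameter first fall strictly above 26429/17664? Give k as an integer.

k = 8

obs 1: x=1 → posterior Inverse-Gamma(19/2, 17/2)
obs 2: x=-7/4 → posterior Inverse-Gamma(10, 273/32)
obs 3: x=1/2 → posterior Inverse-Gamma(21/2, 373/32)
obs 4: x=-1/2 → posterior Inverse-Gamma(11, 409/32)
obs 5: x=-7/4 → posterior Inverse-Gamma(23/2, 205/16)
obs 6: x=-2 → posterior Inverse-Gamma(12, 205/16)
obs 7: x=3/4 → posterior Inverse-Gamma(25/2, 531/32)
obs 8: x=0 → posterior Inverse-Gamma(13, 595/32)
obs 9: x=-1 → posterior Inverse-Gamma(27/2, 611/32)
obs 10: x=-3/2 → posterior Inverse-Gamma(14, 615/32)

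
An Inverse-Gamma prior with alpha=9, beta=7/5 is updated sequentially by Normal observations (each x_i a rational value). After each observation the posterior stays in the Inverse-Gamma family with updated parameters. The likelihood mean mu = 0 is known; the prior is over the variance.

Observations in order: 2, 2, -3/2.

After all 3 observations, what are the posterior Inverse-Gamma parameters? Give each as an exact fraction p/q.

alpha=21/2, beta=261/40

obs 1: x=2 → posterior Inverse-Gamma(19/2, 17/5)
obs 2: x=2 → posterior Inverse-Gamma(10, 27/5)
obs 3: x=-3/2 → posterior Inverse-Gamma(21/2, 261/40)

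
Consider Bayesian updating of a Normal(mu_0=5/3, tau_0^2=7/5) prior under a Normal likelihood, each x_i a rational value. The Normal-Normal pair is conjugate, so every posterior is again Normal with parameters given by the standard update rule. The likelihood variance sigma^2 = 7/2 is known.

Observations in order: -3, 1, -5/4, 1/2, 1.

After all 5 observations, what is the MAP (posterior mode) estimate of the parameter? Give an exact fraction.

obs 1: x=-3 → posterior Normal(1/3, 1)
obs 2: x=1 → posterior Normal(13/27, 7/9)
obs 3: x=-5/4 → posterior Normal(1/6, 7/11)
obs 4: x=1/2 → posterior Normal(17/78, 7/13)
obs 5: x=1 → posterior Normal(29/90, 7/15)

29/90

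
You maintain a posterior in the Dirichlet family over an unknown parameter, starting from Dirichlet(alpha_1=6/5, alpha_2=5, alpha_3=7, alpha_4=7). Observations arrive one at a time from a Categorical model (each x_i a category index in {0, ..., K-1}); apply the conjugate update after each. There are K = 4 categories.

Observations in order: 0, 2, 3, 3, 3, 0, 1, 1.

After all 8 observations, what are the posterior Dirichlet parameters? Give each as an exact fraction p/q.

alpha_1=16/5, alpha_2=7, alpha_3=8, alpha_4=10

obs 1: x=0 → posterior Dirichlet(11/5, 5, 7, 7)
obs 2: x=2 → posterior Dirichlet(11/5, 5, 8, 7)
obs 3: x=3 → posterior Dirichlet(11/5, 5, 8, 8)
obs 4: x=3 → posterior Dirichlet(11/5, 5, 8, 9)
obs 5: x=3 → posterior Dirichlet(11/5, 5, 8, 10)
obs 6: x=0 → posterior Dirichlet(16/5, 5, 8, 10)
obs 7: x=1 → posterior Dirichlet(16/5, 6, 8, 10)
obs 8: x=1 → posterior Dirichlet(16/5, 7, 8, 10)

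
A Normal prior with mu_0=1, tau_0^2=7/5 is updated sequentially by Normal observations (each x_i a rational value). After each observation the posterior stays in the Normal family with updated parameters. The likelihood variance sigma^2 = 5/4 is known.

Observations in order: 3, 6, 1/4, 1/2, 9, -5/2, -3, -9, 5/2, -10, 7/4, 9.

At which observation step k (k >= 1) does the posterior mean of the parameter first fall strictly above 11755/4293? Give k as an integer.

obs 1: x=3 → posterior Normal(109/53, 35/53)
obs 2: x=6 → posterior Normal(277/81, 35/81)
obs 3: x=1/4 → posterior Normal(284/109, 35/109)
obs 4: x=1/2 → posterior Normal(298/137, 35/137)
obs 5: x=9 → posterior Normal(10/3, 7/33)
obs 6: x=-5/2 → posterior Normal(480/193, 35/193)
obs 7: x=-3 → posterior Normal(396/221, 35/221)
obs 8: x=-9 → posterior Normal(48/83, 35/249)
obs 9: x=5/2 → posterior Normal(214/277, 35/277)
obs 10: x=-10 → posterior Normal(-66/305, 7/61)
obs 11: x=7/4 → posterior Normal(-17/333, 35/333)
obs 12: x=9 → posterior Normal(235/361, 35/361)

k = 2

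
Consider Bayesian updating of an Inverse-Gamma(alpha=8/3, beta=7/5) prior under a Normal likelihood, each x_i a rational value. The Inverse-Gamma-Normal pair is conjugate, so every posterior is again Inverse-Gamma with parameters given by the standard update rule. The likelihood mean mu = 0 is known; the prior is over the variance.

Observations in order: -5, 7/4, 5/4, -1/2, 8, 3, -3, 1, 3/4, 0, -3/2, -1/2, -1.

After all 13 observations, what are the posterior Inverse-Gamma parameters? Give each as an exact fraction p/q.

obs 1: x=-5 → posterior Inverse-Gamma(19/6, 139/10)
obs 2: x=7/4 → posterior Inverse-Gamma(11/3, 2469/160)
obs 3: x=5/4 → posterior Inverse-Gamma(25/6, 1297/80)
obs 4: x=-1/2 → posterior Inverse-Gamma(14/3, 1307/80)
obs 5: x=8 → posterior Inverse-Gamma(31/6, 3867/80)
obs 6: x=3 → posterior Inverse-Gamma(17/3, 4227/80)
obs 7: x=-3 → posterior Inverse-Gamma(37/6, 4587/80)
obs 8: x=1 → posterior Inverse-Gamma(20/3, 4627/80)
obs 9: x=3/4 → posterior Inverse-Gamma(43/6, 9299/160)
obs 10: x=0 → posterior Inverse-Gamma(23/3, 9299/160)
obs 11: x=-3/2 → posterior Inverse-Gamma(49/6, 9479/160)
obs 12: x=-1/2 → posterior Inverse-Gamma(26/3, 9499/160)
obs 13: x=-1 → posterior Inverse-Gamma(55/6, 9579/160)

alpha=55/6, beta=9579/160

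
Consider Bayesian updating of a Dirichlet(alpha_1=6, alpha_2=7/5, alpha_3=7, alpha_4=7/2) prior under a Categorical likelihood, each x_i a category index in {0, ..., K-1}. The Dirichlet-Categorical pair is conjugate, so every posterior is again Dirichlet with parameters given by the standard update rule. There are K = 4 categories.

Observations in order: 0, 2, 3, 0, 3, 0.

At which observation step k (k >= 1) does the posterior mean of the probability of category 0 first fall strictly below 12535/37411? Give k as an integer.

k = 3

obs 1: x=0 → posterior Dirichlet(7, 7/5, 7, 7/2)
obs 2: x=2 → posterior Dirichlet(7, 7/5, 8, 7/2)
obs 3: x=3 → posterior Dirichlet(7, 7/5, 8, 9/2)
obs 4: x=0 → posterior Dirichlet(8, 7/5, 8, 9/2)
obs 5: x=3 → posterior Dirichlet(8, 7/5, 8, 11/2)
obs 6: x=0 → posterior Dirichlet(9, 7/5, 8, 11/2)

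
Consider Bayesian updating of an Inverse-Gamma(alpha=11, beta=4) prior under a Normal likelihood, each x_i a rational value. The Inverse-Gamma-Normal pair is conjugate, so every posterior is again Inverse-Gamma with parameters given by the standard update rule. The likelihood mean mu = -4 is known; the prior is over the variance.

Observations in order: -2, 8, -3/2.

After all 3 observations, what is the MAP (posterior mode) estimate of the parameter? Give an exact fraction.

obs 1: x=-2 → posterior Inverse-Gamma(23/2, 6)
obs 2: x=8 → posterior Inverse-Gamma(12, 78)
obs 3: x=-3/2 → posterior Inverse-Gamma(25/2, 649/8)

649/108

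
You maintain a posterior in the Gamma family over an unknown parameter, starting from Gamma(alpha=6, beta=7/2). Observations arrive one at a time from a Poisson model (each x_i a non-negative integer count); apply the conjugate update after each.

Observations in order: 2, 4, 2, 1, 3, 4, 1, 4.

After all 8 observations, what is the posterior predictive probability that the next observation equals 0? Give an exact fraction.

obs 1: x=2 → posterior Gamma(8, 9/2)
obs 2: x=4 → posterior Gamma(12, 11/2)
obs 3: x=2 → posterior Gamma(14, 13/2)
obs 4: x=1 → posterior Gamma(15, 15/2)
obs 5: x=3 → posterior Gamma(18, 17/2)
obs 6: x=4 → posterior Gamma(22, 19/2)
obs 7: x=1 → posterior Gamma(23, 21/2)
obs 8: x=4 → posterior Gamma(27, 23/2)

5843211045545439551605946764725979847/55511151231257827021181583404541015625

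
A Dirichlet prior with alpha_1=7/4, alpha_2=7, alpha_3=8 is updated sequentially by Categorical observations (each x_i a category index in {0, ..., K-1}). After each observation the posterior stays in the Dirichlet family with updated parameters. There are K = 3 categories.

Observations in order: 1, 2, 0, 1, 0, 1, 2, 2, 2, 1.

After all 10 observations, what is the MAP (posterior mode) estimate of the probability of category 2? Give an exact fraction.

obs 1: x=1 → posterior Dirichlet(7/4, 8, 8)
obs 2: x=2 → posterior Dirichlet(7/4, 8, 9)
obs 3: x=0 → posterior Dirichlet(11/4, 8, 9)
obs 4: x=1 → posterior Dirichlet(11/4, 9, 9)
obs 5: x=0 → posterior Dirichlet(15/4, 9, 9)
obs 6: x=1 → posterior Dirichlet(15/4, 10, 9)
obs 7: x=2 → posterior Dirichlet(15/4, 10, 10)
obs 8: x=2 → posterior Dirichlet(15/4, 10, 11)
obs 9: x=2 → posterior Dirichlet(15/4, 10, 12)
obs 10: x=1 → posterior Dirichlet(15/4, 11, 12)

44/95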